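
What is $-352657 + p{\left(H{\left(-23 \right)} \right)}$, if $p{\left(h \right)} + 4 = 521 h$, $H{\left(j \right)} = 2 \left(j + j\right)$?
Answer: $-400593$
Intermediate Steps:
$H{\left(j \right)} = 4 j$ ($H{\left(j \right)} = 2 \cdot 2 j = 4 j$)
$p{\left(h \right)} = -4 + 521 h$
$-352657 + p{\left(H{\left(-23 \right)} \right)} = -352657 + \left(-4 + 521 \cdot 4 \left(-23\right)\right) = -352657 + \left(-4 + 521 \left(-92\right)\right) = -352657 - 47936 = -400593$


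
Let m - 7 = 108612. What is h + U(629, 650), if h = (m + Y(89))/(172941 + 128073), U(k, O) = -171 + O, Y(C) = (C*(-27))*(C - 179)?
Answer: 144510595/301014 ≈ 480.08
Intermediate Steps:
Y(C) = -27*C*(-179 + C) (Y(C) = (-27*C)*(-179 + C) = -27*C*(-179 + C))
m = 108619 (m = 7 + 108612 = 108619)
h = 324889/301014 (h = (108619 + 27*89*(179 - 1*89))/(172941 + 128073) = (108619 + 27*89*(179 - 89))/301014 = (108619 + 27*89*90)*(1/301014) = (108619 + 216270)*(1/301014) = 324889*(1/301014) = 324889/301014 ≈ 1.0793)
h + U(629, 650) = 324889/301014 + (-171 + 650) = 324889/301014 + 479 = 144510595/301014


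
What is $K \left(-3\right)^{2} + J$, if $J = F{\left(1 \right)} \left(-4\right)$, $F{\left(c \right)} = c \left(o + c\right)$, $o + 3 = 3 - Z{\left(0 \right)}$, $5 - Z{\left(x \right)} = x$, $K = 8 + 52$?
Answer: $556$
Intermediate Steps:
$K = 60$
$Z{\left(x \right)} = 5 - x$
$o = -5$ ($o = -3 + \left(3 - \left(5 - 0\right)\right) = -3 + \left(3 - \left(5 + 0\right)\right) = -3 + \left(3 - 5\right) = -3 - 2 = -5$)
$F{\left(c \right)} = c \left(-5 + c\right)$
$J = 16$ ($J = 1 \left(-5 + 1\right) \left(-4\right) = 1 \left(-4\right) \left(-4\right) = \left(-4\right) \left(-4\right) = 16$)
$K \left(-3\right)^{2} + J = 60 \left(-3\right)^{2} + 16 = 60 \cdot 9 + 16 = 540 + 16 = 556$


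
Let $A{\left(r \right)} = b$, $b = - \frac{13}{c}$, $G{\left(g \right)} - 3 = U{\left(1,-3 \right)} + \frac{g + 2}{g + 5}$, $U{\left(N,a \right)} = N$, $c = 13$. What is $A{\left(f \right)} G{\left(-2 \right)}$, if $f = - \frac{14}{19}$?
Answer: $-4$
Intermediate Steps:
$f = - \frac{14}{19}$ ($f = \left(-14\right) \frac{1}{19} = - \frac{14}{19} \approx -0.73684$)
$G{\left(g \right)} = 4 + \frac{2 + g}{5 + g}$ ($G{\left(g \right)} = 3 + \left(1 + \frac{g + 2}{g + 5}\right) = 3 + \left(1 + \frac{2 + g}{5 + g}\right) = 4 + \frac{2 + g}{5 + g}$)
$b = -1$ ($b = - \frac{13}{13} = \left(-13\right) \frac{1}{13} = -1$)
$A{\left(r \right)} = -1$
$A{\left(f \right)} G{\left(-2 \right)} = - \frac{22 + 5 \left(-2\right)}{5 - 2} = - \frac{22 - 10}{3} = - \frac{12}{3} = \left(-1\right) 4 = -4$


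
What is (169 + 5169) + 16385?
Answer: 21723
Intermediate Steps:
(169 + 5169) + 16385 = 5338 + 16385 = 21723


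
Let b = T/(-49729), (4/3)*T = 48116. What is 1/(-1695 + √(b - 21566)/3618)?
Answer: -9764232458940/16550374027394377 - 806814*I*√1072491701/1870192265095564601 ≈ -0.00058997 - 1.4128e-8*I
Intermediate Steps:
T = 36087 (T = (¾)*48116 = 36087)
b = -36087/49729 (b = 36087/(-49729) = 36087*(-1/49729) = -36087/49729 ≈ -0.72567)
1/(-1695 + √(b - 21566)/3618) = 1/(-1695 + √(-36087/49729 - 21566)/3618) = 1/(-1695 + √(-1072491701/49729)*(1/3618)) = 1/(-1695 + (I*√1072491701/223)*(1/3618)) = 1/(-1695 + I*√1072491701/806814)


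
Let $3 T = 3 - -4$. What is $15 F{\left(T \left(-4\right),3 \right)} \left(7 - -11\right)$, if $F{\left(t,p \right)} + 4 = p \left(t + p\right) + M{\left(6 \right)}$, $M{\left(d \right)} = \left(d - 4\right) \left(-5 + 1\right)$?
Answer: $-8370$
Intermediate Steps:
$M{\left(d \right)} = 16 - 4 d$ ($M{\left(d \right)} = \left(-4 + d\right) \left(-4\right) = 16 - 4 d$)
$T = \frac{7}{3}$ ($T = \frac{3 - -4}{3} = \frac{3 + 4}{3} = \frac{1}{3} \cdot 7 = \frac{7}{3} \approx 2.3333$)
$F{\left(t,p \right)} = -12 + p \left(p + t\right)$ ($F{\left(t,p \right)} = -4 + \left(p \left(t + p\right) + \left(16 - 24\right)\right) = -4 + \left(p \left(p + t\right) + \left(16 - 24\right)\right) = -4 + \left(p \left(p + t\right) - 8\right) = -4 + \left(-8 + p \left(p + t\right)\right) = -12 + p \left(p + t\right)$)
$15 F{\left(T \left(-4\right),3 \right)} \left(7 - -11\right) = 15 \left(-12 + 3^{2} + 3 \cdot \frac{7}{3} \left(-4\right)\right) \left(7 - -11\right) = 15 \left(-12 + 9 + 3 \left(- \frac{28}{3}\right)\right) \left(7 + 11\right) = 15 \left(-12 + 9 - 28\right) 18 = 15 \left(-31\right) 18 = \left(-465\right) 18 = -8370$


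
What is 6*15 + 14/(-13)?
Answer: 1156/13 ≈ 88.923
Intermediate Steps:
6*15 + 14/(-13) = 90 + 14*(-1/13) = 90 - 14/13 = 1156/13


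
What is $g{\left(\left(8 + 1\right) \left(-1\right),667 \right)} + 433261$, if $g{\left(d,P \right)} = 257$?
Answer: $433518$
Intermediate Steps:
$g{\left(\left(8 + 1\right) \left(-1\right),667 \right)} + 433261 = 257 + 433261 = 433518$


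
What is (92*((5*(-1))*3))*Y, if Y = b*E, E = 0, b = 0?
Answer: 0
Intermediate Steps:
Y = 0 (Y = 0*0 = 0)
(92*((5*(-1))*3))*Y = (92*((5*(-1))*3))*0 = (92*(-5*3))*0 = (92*(-15))*0 = -1380*0 = 0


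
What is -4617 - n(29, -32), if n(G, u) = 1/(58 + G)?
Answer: -401680/87 ≈ -4617.0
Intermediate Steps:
-4617 - n(29, -32) = -4617 - 1/(58 + 29) = -4617 - 1/87 = -401680/87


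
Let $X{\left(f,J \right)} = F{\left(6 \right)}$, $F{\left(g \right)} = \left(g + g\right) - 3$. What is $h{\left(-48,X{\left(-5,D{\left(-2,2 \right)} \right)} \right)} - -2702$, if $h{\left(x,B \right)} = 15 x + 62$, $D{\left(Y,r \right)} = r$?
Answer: $2044$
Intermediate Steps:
$F{\left(g \right)} = -3 + 2 g$ ($F{\left(g \right)} = 2 g - 3 = -3 + 2 g$)
$X{\left(f,J \right)} = 9$ ($X{\left(f,J \right)} = -3 + 2 \cdot 6 = -3 + 12 = 9$)
$h{\left(x,B \right)} = 62 + 15 x$
$h{\left(-48,X{\left(-5,D{\left(-2,2 \right)} \right)} \right)} - -2702 = \left(62 + 15 \left(-48\right)\right) - -2702 = \left(62 - 720\right) + 2702 = -658 + 2702 = 2044$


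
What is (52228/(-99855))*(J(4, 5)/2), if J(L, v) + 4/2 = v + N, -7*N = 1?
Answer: -104456/139797 ≈ -0.74720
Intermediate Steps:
N = -1/7 (N = -1/7*1 = -1/7 ≈ -0.14286)
J(L, v) = -15/7 + v (J(L, v) = -2 + (v - 1/7) = -2 + (-1/7 + v) = -15/7 + v)
(52228/(-99855))*(J(4, 5)/2) = (52228/(-99855))*((-15/7 + 5)/2) = (52228*(-1/99855))*((20/7)*(1/2)) = -52228/99855*10/7 = -104456/139797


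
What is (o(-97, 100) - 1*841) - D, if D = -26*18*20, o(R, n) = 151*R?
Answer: -6128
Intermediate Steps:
D = -9360 (D = -468*20 = -9360)
(o(-97, 100) - 1*841) - D = (151*(-97) - 1*841) - 1*(-9360) = (-14647 - 841) + 9360 = -15488 + 9360 = -6128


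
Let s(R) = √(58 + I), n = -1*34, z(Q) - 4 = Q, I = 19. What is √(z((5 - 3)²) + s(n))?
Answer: √(8 + √77) ≈ 4.0957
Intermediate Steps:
z(Q) = 4 + Q
n = -34
s(R) = √77 (s(R) = √(58 + 19) = √77)
√(z((5 - 3)²) + s(n)) = √((4 + (5 - 3)²) + √77) = √((4 + 2²) + √77) = √((4 + 4) + √77) = √(8 + √77)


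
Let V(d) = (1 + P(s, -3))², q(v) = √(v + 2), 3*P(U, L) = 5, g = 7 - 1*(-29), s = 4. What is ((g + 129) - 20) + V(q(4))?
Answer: 1369/9 ≈ 152.11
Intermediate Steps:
g = 36 (g = 7 + 29 = 36)
P(U, L) = 5/3 (P(U, L) = (⅓)*5 = 5/3)
q(v) = √(2 + v)
V(d) = 64/9 (V(d) = (1 + 5/3)² = (8/3)² = 64/9)
((g + 129) - 20) + V(q(4)) = ((36 + 129) - 20) + 64/9 = (165 - 20) + 64/9 = 145 + 64/9 = 1369/9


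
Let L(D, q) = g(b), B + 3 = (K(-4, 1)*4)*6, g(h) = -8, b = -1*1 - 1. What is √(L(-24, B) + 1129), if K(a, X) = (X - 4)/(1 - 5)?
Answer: √1121 ≈ 33.481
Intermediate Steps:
b = -2 (b = -1 - 1 = -2)
K(a, X) = 1 - X/4 (K(a, X) = (-4 + X)/(-4) = (-4 + X)*(-¼) = 1 - X/4)
B = 15 (B = -3 + ((1 - ¼*1)*4)*6 = -3 + ((1 - ¼)*4)*6 = -3 + ((¾)*4)*6 = -3 + 3*6 = -3 + 18 = 15)
L(D, q) = -8
√(L(-24, B) + 1129) = √(-8 + 1129) = √1121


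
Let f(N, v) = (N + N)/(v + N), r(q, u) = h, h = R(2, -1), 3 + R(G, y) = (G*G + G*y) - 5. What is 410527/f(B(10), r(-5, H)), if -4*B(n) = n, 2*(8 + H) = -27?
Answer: 6978959/10 ≈ 6.9790e+5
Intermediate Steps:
R(G, y) = -8 + G**2 + G*y (R(G, y) = -3 + ((G*G + G*y) - 5) = -3 + ((G**2 + G*y) - 5) = -3 + (-5 + G**2 + G*y) = -8 + G**2 + G*y)
H = -43/2 (H = -8 + (1/2)*(-27) = -8 - 27/2 = -43/2 ≈ -21.500)
h = -6 (h = -8 + 2**2 + 2*(-1) = -8 + 4 - 2 = -6)
r(q, u) = -6
B(n) = -n/4
f(N, v) = 2*N/(N + v) (f(N, v) = (2*N)/(N + v) = 2*N/(N + v))
410527/f(B(10), r(-5, H)) = 410527/((2*(-1/4*10)/(-1/4*10 - 6))) = 410527/((2*(-5/2)/(-5/2 - 6))) = 410527/((2*(-5/2)/(-17/2))) = 410527/((2*(-5/2)*(-2/17))) = 410527/(10/17) = 410527*(17/10) = 6978959/10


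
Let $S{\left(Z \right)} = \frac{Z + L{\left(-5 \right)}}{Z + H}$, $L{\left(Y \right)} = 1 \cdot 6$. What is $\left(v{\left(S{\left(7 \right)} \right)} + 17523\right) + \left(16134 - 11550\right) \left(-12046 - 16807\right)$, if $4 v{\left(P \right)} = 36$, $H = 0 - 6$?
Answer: $-132244620$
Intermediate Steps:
$L{\left(Y \right)} = 6$
$H = -6$
$S{\left(Z \right)} = \frac{6 + Z}{-6 + Z}$ ($S{\left(Z \right)} = \frac{Z + 6}{Z - 6} = \frac{6 + Z}{-6 + Z}$)
$v{\left(P \right)} = 9$ ($v{\left(P \right)} = \frac{1}{4} \cdot 36 = 9$)
$\left(v{\left(S{\left(7 \right)} \right)} + 17523\right) + \left(16134 - 11550\right) \left(-12046 - 16807\right) = \left(9 + 17523\right) + \left(16134 - 11550\right) \left(-12046 - 16807\right) = 17532 + 4584 \left(-28853\right) = 17532 - 132262152 = -132244620$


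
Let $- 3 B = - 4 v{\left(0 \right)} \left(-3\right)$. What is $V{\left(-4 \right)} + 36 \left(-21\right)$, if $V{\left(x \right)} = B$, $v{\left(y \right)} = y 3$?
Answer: $-756$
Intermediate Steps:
$v{\left(y \right)} = 3 y$
$B = 0$ ($B = - \frac{- 4 \cdot 3 \cdot 0 \left(-3\right)}{3} = - \frac{\left(-4\right) 0 \left(-3\right)}{3} = - \frac{0 \left(-3\right)}{3} = \left(- \frac{1}{3}\right) 0 = 0$)
$V{\left(x \right)} = 0$
$V{\left(-4 \right)} + 36 \left(-21\right) = 0 + 36 \left(-21\right) = 0 - 756 = -756$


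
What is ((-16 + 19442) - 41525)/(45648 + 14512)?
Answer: -22099/60160 ≈ -0.36734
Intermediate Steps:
((-16 + 19442) - 41525)/(45648 + 14512) = (19426 - 41525)/60160 = -22099*1/60160 = -22099/60160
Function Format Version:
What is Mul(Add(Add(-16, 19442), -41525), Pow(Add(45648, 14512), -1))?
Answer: Rational(-22099, 60160) ≈ -0.36734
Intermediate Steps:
Mul(Add(Add(-16, 19442), -41525), Pow(Add(45648, 14512), -1)) = Mul(Add(19426, -41525), Pow(60160, -1)) = Mul(-22099, Rational(1, 60160)) = Rational(-22099, 60160)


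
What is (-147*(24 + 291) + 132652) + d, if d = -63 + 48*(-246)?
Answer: 74476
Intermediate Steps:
d = -11871 (d = -63 - 11808 = -11871)
(-147*(24 + 291) + 132652) + d = (-147*(24 + 291) + 132652) - 11871 = (-147*315 + 132652) - 11871 = (-46305 + 132652) - 11871 = 86347 - 11871 = 74476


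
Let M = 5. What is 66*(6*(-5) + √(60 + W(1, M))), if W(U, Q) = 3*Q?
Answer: -1980 + 330*√3 ≈ -1408.4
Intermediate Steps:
66*(6*(-5) + √(60 + W(1, M))) = 66*(6*(-5) + √(60 + 3*5)) = 66*(-30 + √(60 + 15)) = 66*(-30 + √75) = 66*(-30 + 5*√3) = -1980 + 330*√3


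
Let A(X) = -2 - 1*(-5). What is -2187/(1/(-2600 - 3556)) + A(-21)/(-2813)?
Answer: 37871902833/2813 ≈ 1.3463e+7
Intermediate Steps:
A(X) = 3 (A(X) = -2 + 5 = 3)
-2187/(1/(-2600 - 3556)) + A(-21)/(-2813) = -2187/(1/(-2600 - 3556)) + 3/(-2813) = -2187/(1/(-6156)) + 3*(-1/2813) = -2187/(-1/6156) - 3/2813 = -2187*(-6156) - 3/2813 = 13463172 - 3/2813 = 37871902833/2813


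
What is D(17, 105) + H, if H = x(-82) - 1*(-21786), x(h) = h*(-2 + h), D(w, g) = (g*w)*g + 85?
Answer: 216184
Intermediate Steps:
D(w, g) = 85 + w*g**2 (D(w, g) = w*g**2 + 85 = 85 + w*g**2)
H = 28674 (H = -82*(-2 - 82) - 1*(-21786) = -82*(-84) + 21786 = 6888 + 21786 = 28674)
D(17, 105) + H = (85 + 17*105**2) + 28674 = (85 + 17*11025) + 28674 = (85 + 187425) + 28674 = 187510 + 28674 = 216184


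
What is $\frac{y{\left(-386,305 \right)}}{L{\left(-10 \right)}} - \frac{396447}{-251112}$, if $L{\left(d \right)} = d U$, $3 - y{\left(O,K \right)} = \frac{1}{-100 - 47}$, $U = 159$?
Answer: $\frac{15425094301}{9782067960} \approx 1.5769$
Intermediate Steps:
$y{\left(O,K \right)} = \frac{442}{147}$ ($y{\left(O,K \right)} = 3 - \frac{1}{-100 - 47} = 3 - \frac{1}{-147} = 3 - - \frac{1}{147} = 3 + \frac{1}{147} = \frac{442}{147}$)
$L{\left(d \right)} = 159 d$ ($L{\left(d \right)} = d 159 = 159 d$)
$\frac{y{\left(-386,305 \right)}}{L{\left(-10 \right)}} - \frac{396447}{-251112} = \frac{442}{147 \cdot 159 \left(-10\right)} - \frac{396447}{-251112} = \frac{442}{147 \left(-1590\right)} - - \frac{132149}{83704} = \frac{442}{147} \left(- \frac{1}{1590}\right) + \frac{132149}{83704} = - \frac{221}{116865} + \frac{132149}{83704} = \frac{15425094301}{9782067960}$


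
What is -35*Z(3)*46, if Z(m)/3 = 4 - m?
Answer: -4830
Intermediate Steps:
Z(m) = 12 - 3*m (Z(m) = 3*(4 - m) = 12 - 3*m)
-35*Z(3)*46 = -35*(12 - 3*3)*46 = -35*(12 - 9)*46 = -35*3*46 = -105*46 = -4830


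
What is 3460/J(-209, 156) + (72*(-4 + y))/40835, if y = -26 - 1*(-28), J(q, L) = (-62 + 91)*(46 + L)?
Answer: 70222774/119605715 ≈ 0.58712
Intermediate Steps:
J(q, L) = 1334 + 29*L (J(q, L) = 29*(46 + L) = 1334 + 29*L)
y = 2 (y = -26 + 28 = 2)
3460/J(-209, 156) + (72*(-4 + y))/40835 = 3460/(1334 + 29*156) + (72*(-4 + 2))/40835 = 3460/(1334 + 4524) + (72*(-2))*(1/40835) = 3460/5858 - 144*1/40835 = 3460*(1/5858) - 144/40835 = 1730/2929 - 144/40835 = 70222774/119605715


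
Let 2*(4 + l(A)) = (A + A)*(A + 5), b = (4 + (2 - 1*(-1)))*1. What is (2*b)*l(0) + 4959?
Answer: 4903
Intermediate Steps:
b = 7 (b = (4 + (2 + 1))*1 = (4 + 3)*1 = 7*1 = 7)
l(A) = -4 + A*(5 + A) (l(A) = -4 + ((A + A)*(A + 5))/2 = -4 + ((2*A)*(5 + A))/2 = -4 + (2*A*(5 + A))/2 = -4 + A*(5 + A))
(2*b)*l(0) + 4959 = (2*7)*(-4 + 0² + 5*0) + 4959 = 14*(-4 + 0 + 0) + 4959 = 14*(-4) + 4959 = -56 + 4959 = 4903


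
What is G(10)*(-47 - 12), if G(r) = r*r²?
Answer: -59000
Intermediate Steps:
G(r) = r³
G(10)*(-47 - 12) = 10³*(-47 - 12) = 1000*(-59) = -59000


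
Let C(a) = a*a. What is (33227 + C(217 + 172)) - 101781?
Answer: 82767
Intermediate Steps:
C(a) = a²
(33227 + C(217 + 172)) - 101781 = (33227 + (217 + 172)²) - 101781 = (33227 + 389²) - 101781 = (33227 + 151321) - 101781 = 184548 - 101781 = 82767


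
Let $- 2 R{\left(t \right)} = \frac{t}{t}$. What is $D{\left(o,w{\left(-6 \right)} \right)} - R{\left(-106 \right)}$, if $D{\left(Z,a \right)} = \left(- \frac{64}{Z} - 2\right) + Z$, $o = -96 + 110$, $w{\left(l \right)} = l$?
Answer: $\frac{111}{14} \approx 7.9286$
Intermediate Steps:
$R{\left(t \right)} = - \frac{1}{2}$ ($R{\left(t \right)} = - \frac{t \frac{1}{t}}{2} = \left(- \frac{1}{2}\right) 1 = - \frac{1}{2}$)
$o = 14$
$D{\left(Z,a \right)} = -2 + Z - \frac{64}{Z}$ ($D{\left(Z,a \right)} = \left(-2 - \frac{64}{Z}\right) + Z = -2 + Z - \frac{64}{Z}$)
$D{\left(o,w{\left(-6 \right)} \right)} - R{\left(-106 \right)} = \left(-2 + 14 - \frac{64}{14}\right) - - \frac{1}{2} = \left(-2 + 14 - \frac{32}{7}\right) + \frac{1}{2} = \frac{52}{7} + \frac{1}{2} = \frac{111}{14}$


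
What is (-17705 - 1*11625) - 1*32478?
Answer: -61808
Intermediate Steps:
(-17705 - 1*11625) - 1*32478 = (-17705 - 11625) - 32478 = -29330 - 32478 = -61808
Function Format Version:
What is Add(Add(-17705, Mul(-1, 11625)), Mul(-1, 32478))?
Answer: -61808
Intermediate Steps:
Add(Add(-17705, Mul(-1, 11625)), Mul(-1, 32478)) = Add(Add(-17705, -11625), -32478) = Add(-29330, -32478) = -61808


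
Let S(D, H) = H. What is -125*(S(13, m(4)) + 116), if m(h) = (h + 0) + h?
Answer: -15500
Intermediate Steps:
m(h) = 2*h (m(h) = h + h = 2*h)
-125*(S(13, m(4)) + 116) = -125*(2*4 + 116) = -125*(8 + 116) = -125*124 = -15500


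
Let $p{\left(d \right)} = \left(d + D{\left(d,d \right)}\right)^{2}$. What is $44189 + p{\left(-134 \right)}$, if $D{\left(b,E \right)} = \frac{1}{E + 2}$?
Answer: $\frac{1082849857}{17424} \approx 62147.0$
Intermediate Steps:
$D{\left(b,E \right)} = \frac{1}{2 + E}$
$p{\left(d \right)} = \left(d + \frac{1}{2 + d}\right)^{2}$
$44189 + p{\left(-134 \right)} = 44189 + \left(-134 + \frac{1}{2 - 134}\right)^{2} = 44189 + \left(-134 + \frac{1}{-132}\right)^{2} = 44189 + \left(-134 - \frac{1}{132}\right)^{2} = 44189 + \left(- \frac{17689}{132}\right)^{2} = 44189 + \frac{312900721}{17424} = \frac{1082849857}{17424}$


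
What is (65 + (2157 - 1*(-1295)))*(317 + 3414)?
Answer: 13121927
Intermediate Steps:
(65 + (2157 - 1*(-1295)))*(317 + 3414) = (65 + (2157 + 1295))*3731 = (65 + 3452)*3731 = 3517*3731 = 13121927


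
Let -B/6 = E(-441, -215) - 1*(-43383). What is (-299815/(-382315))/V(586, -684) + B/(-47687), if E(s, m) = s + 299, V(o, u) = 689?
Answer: 13671254889703/2512294554809 ≈ 5.4417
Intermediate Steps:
E(s, m) = 299 + s
B = -259446 (B = -6*((299 - 441) - 1*(-43383)) = -6*(-142 + 43383) = -6*43241 = -259446)
(-299815/(-382315))/V(586, -684) + B/(-47687) = -299815/(-382315)/689 - 259446/(-47687) = -299815*(-1/382315)*(1/689) - 259446*(-1/47687) = (59963/76463)*(1/689) + 259446/47687 = 59963/52683007 + 259446/47687 = 13671254889703/2512294554809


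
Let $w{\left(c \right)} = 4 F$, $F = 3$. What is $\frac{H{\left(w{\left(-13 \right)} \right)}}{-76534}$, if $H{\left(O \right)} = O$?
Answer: $- \frac{6}{38267} \approx -0.00015679$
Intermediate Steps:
$w{\left(c \right)} = 12$ ($w{\left(c \right)} = 4 \cdot 3 = 12$)
$\frac{H{\left(w{\left(-13 \right)} \right)}}{-76534} = \frac{12}{-76534} = 12 \left(- \frac{1}{76534}\right) = - \frac{6}{38267}$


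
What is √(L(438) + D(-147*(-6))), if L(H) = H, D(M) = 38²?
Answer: √1882 ≈ 43.382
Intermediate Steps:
D(M) = 1444
√(L(438) + D(-147*(-6))) = √(438 + 1444) = √1882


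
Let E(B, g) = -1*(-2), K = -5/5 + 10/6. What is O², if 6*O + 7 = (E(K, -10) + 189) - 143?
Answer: 1681/36 ≈ 46.694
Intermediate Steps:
K = ⅔ (K = -5*⅕ + 10*(⅙) = -1 + 5/3 = ⅔ ≈ 0.66667)
E(B, g) = 2
O = 41/6 (O = -7/6 + ((2 + 189) - 143)/6 = -7/6 + (191 - 143)/6 = -7/6 + (⅙)*48 = -7/6 + 8 = 41/6 ≈ 6.8333)
O² = (41/6)² = 1681/36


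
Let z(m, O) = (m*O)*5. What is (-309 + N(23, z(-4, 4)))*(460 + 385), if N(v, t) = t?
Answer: -328705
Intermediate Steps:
z(m, O) = 5*O*m (z(m, O) = (O*m)*5 = 5*O*m)
(-309 + N(23, z(-4, 4)))*(460 + 385) = (-309 + 5*4*(-4))*(460 + 385) = (-309 - 80)*845 = -389*845 = -328705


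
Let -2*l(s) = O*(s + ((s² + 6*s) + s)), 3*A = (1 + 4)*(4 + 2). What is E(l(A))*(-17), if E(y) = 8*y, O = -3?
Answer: -36720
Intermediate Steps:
A = 10 (A = ((1 + 4)*(4 + 2))/3 = (5*6)/3 = (⅓)*30 = 10)
l(s) = 12*s + 3*s²/2 (l(s) = -(-3)*(s + ((s² + 6*s) + s))/2 = -(-3)*(s + (s² + 7*s))/2 = -(-3)*(s² + 8*s)/2 = -(-24*s - 3*s²)/2 = 12*s + 3*s²/2)
E(l(A))*(-17) = (8*((3/2)*10*(8 + 10)))*(-17) = (8*((3/2)*10*18))*(-17) = (8*270)*(-17) = 2160*(-17) = -36720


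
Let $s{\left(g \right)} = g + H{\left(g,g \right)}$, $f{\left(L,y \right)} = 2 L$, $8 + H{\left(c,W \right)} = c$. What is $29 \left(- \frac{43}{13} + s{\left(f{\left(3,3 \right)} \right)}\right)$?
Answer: $\frac{261}{13} \approx 20.077$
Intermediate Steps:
$H{\left(c,W \right)} = -8 + c$
$s{\left(g \right)} = -8 + 2 g$ ($s{\left(g \right)} = g + \left(-8 + g\right) = -8 + 2 g$)
$29 \left(- \frac{43}{13} + s{\left(f{\left(3,3 \right)} \right)}\right) = 29 \left(- \frac{43}{13} - \left(8 - 2 \cdot 2 \cdot 3\right)\right) = 29 \left(\left(-43\right) \frac{1}{13} + \left(-8 + 2 \cdot 6\right)\right) = 29 \left(- \frac{43}{13} + \left(-8 + 12\right)\right) = 29 \left(- \frac{43}{13} + 4\right) = 29 \cdot \frac{9}{13} = \frac{261}{13}$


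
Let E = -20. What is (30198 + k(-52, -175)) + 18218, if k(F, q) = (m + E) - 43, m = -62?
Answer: 48291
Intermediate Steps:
k(F, q) = -125 (k(F, q) = (-62 - 20) - 43 = -82 - 43 = -125)
(30198 + k(-52, -175)) + 18218 = (30198 - 125) + 18218 = 30073 + 18218 = 48291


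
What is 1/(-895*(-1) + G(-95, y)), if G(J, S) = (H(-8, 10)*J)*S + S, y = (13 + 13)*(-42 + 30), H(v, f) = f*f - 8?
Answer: 1/2727463 ≈ 3.6664e-7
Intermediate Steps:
H(v, f) = -8 + f² (H(v, f) = f² - 8 = -8 + f²)
y = -312 (y = 26*(-12) = -312)
G(J, S) = S + 92*J*S (G(J, S) = ((-8 + 10²)*J)*S + S = ((-8 + 100)*J)*S + S = (92*J)*S + S = 92*J*S + S = S + 92*J*S)
1/(-895*(-1) + G(-95, y)) = 1/(-895*(-1) - 312*(1 + 92*(-95))) = 1/(895 - 312*(1 - 8740)) = 1/(895 - 312*(-8739)) = 1/(895 + 2726568) = 1/2727463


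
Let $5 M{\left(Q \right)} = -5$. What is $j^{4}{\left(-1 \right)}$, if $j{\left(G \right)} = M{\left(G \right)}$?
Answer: $1$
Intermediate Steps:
$M{\left(Q \right)} = -1$ ($M{\left(Q \right)} = \frac{1}{5} \left(-5\right) = -1$)
$j{\left(G \right)} = -1$
$j^{4}{\left(-1 \right)} = \left(-1\right)^{4} = 1$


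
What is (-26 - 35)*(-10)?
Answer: 610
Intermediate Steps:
(-26 - 35)*(-10) = -61*(-10) = 610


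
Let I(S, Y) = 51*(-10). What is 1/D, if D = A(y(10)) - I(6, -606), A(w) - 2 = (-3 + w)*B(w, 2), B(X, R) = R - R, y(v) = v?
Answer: 1/512 ≈ 0.0019531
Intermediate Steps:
I(S, Y) = -510
B(X, R) = 0
A(w) = 2 (A(w) = 2 + (-3 + w)*0 = 2 + 0 = 2)
D = 512 (D = 2 - 1*(-510) = 2 + 510 = 512)
1/D = 1/512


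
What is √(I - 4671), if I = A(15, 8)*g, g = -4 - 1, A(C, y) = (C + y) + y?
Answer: I*√4826 ≈ 69.469*I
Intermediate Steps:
A(C, y) = C + 2*y
g = -5
I = -155 (I = (15 + 2*8)*(-5) = (15 + 16)*(-5) = 31*(-5) = -155)
√(I - 4671) = √(-155 - 4671) = √(-4826) = I*√4826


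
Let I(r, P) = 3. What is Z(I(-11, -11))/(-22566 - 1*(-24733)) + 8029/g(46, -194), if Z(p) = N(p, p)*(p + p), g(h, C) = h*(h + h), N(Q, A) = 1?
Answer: 17424235/9170744 ≈ 1.9000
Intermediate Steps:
g(h, C) = 2*h² (g(h, C) = h*(2*h) = 2*h²)
Z(p) = 2*p (Z(p) = 1*(p + p) = 1*(2*p) = 2*p)
Z(I(-11, -11))/(-22566 - 1*(-24733)) + 8029/g(46, -194) = (2*3)/(-22566 - 1*(-24733)) + 8029/((2*46²)) = 6/(-22566 + 24733) + 8029/((2*2116)) = 6/2167 + 8029/4232 = 17424235/9170744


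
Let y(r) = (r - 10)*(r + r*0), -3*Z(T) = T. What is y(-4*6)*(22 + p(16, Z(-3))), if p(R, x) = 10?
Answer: 26112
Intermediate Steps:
Z(T) = -T/3
y(r) = r*(-10 + r) (y(r) = (-10 + r)*(r + 0) = (-10 + r)*r = r*(-10 + r))
y(-4*6)*(22 + p(16, Z(-3))) = ((-4*6)*(-10 - 4*6))*(22 + 10) = -24*(-10 - 24)*32 = -24*(-34)*32 = 816*32 = 26112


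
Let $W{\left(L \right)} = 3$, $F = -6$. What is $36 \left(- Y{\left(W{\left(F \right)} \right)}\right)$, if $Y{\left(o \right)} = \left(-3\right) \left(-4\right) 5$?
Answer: $-2160$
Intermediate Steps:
$Y{\left(o \right)} = 60$ ($Y{\left(o \right)} = 12 \cdot 5 = 60$)
$36 \left(- Y{\left(W{\left(F \right)} \right)}\right) = 36 \left(\left(-1\right) 60\right) = 36 \left(-60\right) = -2160$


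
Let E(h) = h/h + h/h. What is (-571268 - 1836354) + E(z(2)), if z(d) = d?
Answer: -2407620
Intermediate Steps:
E(h) = 2 (E(h) = 1 + 1 = 2)
(-571268 - 1836354) + E(z(2)) = (-571268 - 1836354) + 2 = -2407622 + 2 = -2407620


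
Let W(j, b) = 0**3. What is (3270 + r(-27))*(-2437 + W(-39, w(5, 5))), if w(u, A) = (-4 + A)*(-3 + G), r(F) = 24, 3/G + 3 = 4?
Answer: -8027478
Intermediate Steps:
G = 3 (G = 3/(-3 + 4) = 3/1 = 3*1 = 3)
w(u, A) = 0 (w(u, A) = (-4 + A)*(-3 + 3) = (-4 + A)*0 = 0)
W(j, b) = 0
(3270 + r(-27))*(-2437 + W(-39, w(5, 5))) = (3270 + 24)*(-2437 + 0) = 3294*(-2437) = -8027478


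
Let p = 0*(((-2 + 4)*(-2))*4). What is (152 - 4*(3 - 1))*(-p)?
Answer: 0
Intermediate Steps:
p = 0 (p = 0*((2*(-2))*4) = 0*(-4*4) = 0*(-16) = 0)
(152 - 4*(3 - 1))*(-p) = (152 - 4*(3 - 1))*(-1*0) = (152 - 4*2)*0 = (152 - 8)*0 = 144*0 = 0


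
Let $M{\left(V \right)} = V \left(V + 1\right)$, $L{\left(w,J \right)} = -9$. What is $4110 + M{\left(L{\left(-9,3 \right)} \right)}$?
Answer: $4182$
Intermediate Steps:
$M{\left(V \right)} = V \left(1 + V\right)$
$4110 + M{\left(L{\left(-9,3 \right)} \right)} = 4110 - 9 \left(1 - 9\right) = 4110 - -72 = 4110 + 72 = 4182$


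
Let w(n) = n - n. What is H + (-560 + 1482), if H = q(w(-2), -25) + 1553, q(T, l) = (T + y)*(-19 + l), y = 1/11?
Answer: 2471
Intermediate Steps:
w(n) = 0
y = 1/11 ≈ 0.090909
q(T, l) = (-19 + l)*(1/11 + T) (q(T, l) = (T + 1/11)*(-19 + l) = (1/11 + T)*(-19 + l) = (-19 + l)*(1/11 + T))
H = 1549 (H = (-19/11 - 19*0 + (1/11)*(-25) + 0*(-25)) + 1553 = (-19/11 + 0 - 25/11 + 0) + 1553 = -4 + 1553 = 1549)
H + (-560 + 1482) = 1549 + (-560 + 1482) = 1549 + 922 = 2471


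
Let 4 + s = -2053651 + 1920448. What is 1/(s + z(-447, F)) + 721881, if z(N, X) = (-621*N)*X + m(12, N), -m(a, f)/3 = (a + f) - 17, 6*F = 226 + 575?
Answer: 53312375102789/73852027 ≈ 7.2188e+5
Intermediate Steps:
F = 267/2 (F = (226 + 575)/6 = (⅙)*801 = 267/2 ≈ 133.50)
m(a, f) = 51 - 3*a - 3*f (m(a, f) = -3*((a + f) - 17) = -3*(-17 + a + f) = 51 - 3*a - 3*f)
z(N, X) = 15 - 3*N - 621*N*X (z(N, X) = (-621*N)*X + (51 - 3*12 - 3*N) = -621*N*X + (51 - 36 - 3*N) = -621*N*X + (15 - 3*N) = 15 - 3*N - 621*N*X)
s = -133207 (s = -4 + (-2053651 + 1920448) = -4 - 133203 = -133207)
1/(s + z(-447, F)) + 721881 = 1/(-133207 + (15 - 3*(-447) - 621*(-447)*267/2)) + 721881 = 1/(-133207 + (15 + 1341 + 74115729/2)) + 721881 = 1/(-133207 + 74118441/2) + 721881 = 1/(73852027/2) + 721881 = 2/73852027 + 721881 = 53312375102789/73852027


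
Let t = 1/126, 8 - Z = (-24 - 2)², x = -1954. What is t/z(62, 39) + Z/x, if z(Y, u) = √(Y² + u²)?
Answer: 334/977 + √5365/675990 ≈ 0.34197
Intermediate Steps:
Z = -668 (Z = 8 - (-24 - 2)² = 8 - 1*(-26)² = 8 - 1*676 = 8 - 676 = -668)
t = 1/126 ≈ 0.0079365
t/z(62, 39) + Z/x = 1/(126*(√(62² + 39²))) - 668/(-1954) = 1/(126*(√(3844 + 1521))) - 668*(-1/1954) = 1/(126*(√5365)) + 334/977 = (√5365/5365)/126 + 334/977 = √5365/675990 + 334/977 = 334/977 + √5365/675990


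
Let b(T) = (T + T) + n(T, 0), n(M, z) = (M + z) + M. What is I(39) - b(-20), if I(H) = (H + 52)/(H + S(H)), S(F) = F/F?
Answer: 3291/40 ≈ 82.275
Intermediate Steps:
n(M, z) = z + 2*M
S(F) = 1
b(T) = 4*T (b(T) = (T + T) + (0 + 2*T) = 2*T + 2*T = 4*T)
I(H) = (52 + H)/(1 + H) (I(H) = (H + 52)/(H + 1) = (52 + H)/(1 + H))
I(39) - b(-20) = (52 + 39)/(1 + 39) - 4*(-20) = 91/40 - 1*(-80) = (1/40)*91 + 80 = 91/40 + 80 = 3291/40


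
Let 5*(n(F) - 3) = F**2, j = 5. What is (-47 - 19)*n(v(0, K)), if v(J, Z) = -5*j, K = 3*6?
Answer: -8448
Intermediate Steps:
K = 18
v(J, Z) = -25 (v(J, Z) = -5*5 = -25)
n(F) = 3 + F**2/5
(-47 - 19)*n(v(0, K)) = (-47 - 19)*(3 + (1/5)*(-25)**2) = -66*(3 + (1/5)*625) = -66*(3 + 125) = -66*128 = -8448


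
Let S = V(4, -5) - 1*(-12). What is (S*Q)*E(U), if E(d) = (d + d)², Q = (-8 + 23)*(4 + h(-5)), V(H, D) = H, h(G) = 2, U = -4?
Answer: 92160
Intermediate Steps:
Q = 90 (Q = (-8 + 23)*(4 + 2) = 15*6 = 90)
E(d) = 4*d² (E(d) = (2*d)² = 4*d²)
S = 16 (S = 4 - 1*(-12) = 4 + 12 = 16)
(S*Q)*E(U) = (16*90)*(4*(-4)²) = 1440*(4*16) = 1440*64 = 92160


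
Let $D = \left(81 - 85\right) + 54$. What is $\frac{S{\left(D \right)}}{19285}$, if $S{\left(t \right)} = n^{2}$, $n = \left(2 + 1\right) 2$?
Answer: $\frac{36}{19285} \approx 0.0018667$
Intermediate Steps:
$n = 6$ ($n = 3 \cdot 2 = 6$)
$D = 50$ ($D = -4 + 54 = 50$)
$S{\left(t \right)} = 36$ ($S{\left(t \right)} = 6^{2} = 36$)
$\frac{S{\left(D \right)}}{19285} = \frac{36}{19285}$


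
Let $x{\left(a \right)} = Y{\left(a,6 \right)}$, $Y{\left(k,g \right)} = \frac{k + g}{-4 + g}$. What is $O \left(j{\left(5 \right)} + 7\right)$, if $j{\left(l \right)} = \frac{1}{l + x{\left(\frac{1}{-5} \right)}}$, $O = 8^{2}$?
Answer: $\frac{36032}{79} \approx 456.1$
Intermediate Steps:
$Y{\left(k,g \right)} = \frac{g + k}{-4 + g}$
$O = 64$
$x{\left(a \right)} = 3 + \frac{a}{2}$ ($x{\left(a \right)} = \frac{6 + a}{-4 + 6} = \frac{6 + a}{2} = 3 + \frac{a}{2}$)
$j{\left(l \right)} = \frac{1}{\frac{29}{10} + l}$ ($j{\left(l \right)} = \frac{1}{l + \left(3 + \frac{1}{2 \left(-5\right)}\right)} = \frac{1}{l + \left(3 + \frac{1}{2} \left(- \frac{1}{5}\right)\right)} = \frac{1}{l + \left(3 - \frac{1}{10}\right)} = \frac{1}{l + \frac{29}{10}} = \frac{1}{\frac{29}{10} + l}$)
$O \left(j{\left(5 \right)} + 7\right) = 64 \left(\frac{10}{29 + 10 \cdot 5} + 7\right) = 64 \left(\frac{10}{29 + 50} + 7\right) = 64 \left(\frac{10}{79} + 7\right) = 64 \cdot \frac{563}{79} = \frac{36032}{79}$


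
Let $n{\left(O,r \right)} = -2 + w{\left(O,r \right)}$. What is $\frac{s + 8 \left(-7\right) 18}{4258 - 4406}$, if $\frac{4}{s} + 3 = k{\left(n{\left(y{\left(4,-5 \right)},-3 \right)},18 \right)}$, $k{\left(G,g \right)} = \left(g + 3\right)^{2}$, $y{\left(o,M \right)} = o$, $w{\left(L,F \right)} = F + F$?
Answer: $\frac{110375}{16206} \approx 6.8107$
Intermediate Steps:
$w{\left(L,F \right)} = 2 F$
$n{\left(O,r \right)} = -2 + 2 r$
$k{\left(G,g \right)} = \left(3 + g\right)^{2}$
$s = \frac{2}{219}$ ($s = \frac{4}{-3 + \left(3 + 18\right)^{2}} = \frac{4}{-3 + 21^{2}} = \frac{4}{-3 + 441} = \frac{4}{438} = 4 \cdot \frac{1}{438} = \frac{2}{219} \approx 0.0091324$)
$\frac{s + 8 \left(-7\right) 18}{4258 - 4406} = \frac{\frac{2}{219} + 8 \left(-7\right) 18}{4258 - 4406} = \frac{\frac{2}{219} - 1008}{-148} = \left(\frac{2}{219} - 1008\right) \left(- \frac{1}{148}\right) = \left(- \frac{220750}{219}\right) \left(- \frac{1}{148}\right) = \frac{110375}{16206}$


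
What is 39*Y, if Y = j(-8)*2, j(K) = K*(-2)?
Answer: 1248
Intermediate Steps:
j(K) = -2*K
Y = 32 (Y = -2*(-8)*2 = 16*2 = 32)
39*Y = 39*32 = 1248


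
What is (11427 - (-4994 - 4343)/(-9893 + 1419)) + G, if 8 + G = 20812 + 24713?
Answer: 482534119/8474 ≈ 56943.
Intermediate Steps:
G = 45517 (G = -8 + (20812 + 24713) = -8 + 45525 = 45517)
(11427 - (-4994 - 4343)/(-9893 + 1419)) + G = (11427 - (-4994 - 4343)/(-9893 + 1419)) + 45517 = (11427 - (-9337)/(-8474)) + 45517 = (11427 - (-9337)*(-1)/8474) + 45517 = (11427 - 1*9337/8474) + 45517 = (11427 - 9337/8474) + 45517 = 96823061/8474 + 45517 = 482534119/8474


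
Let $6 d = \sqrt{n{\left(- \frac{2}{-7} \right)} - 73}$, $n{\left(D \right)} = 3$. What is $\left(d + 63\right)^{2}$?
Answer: $\frac{\left(378 + i \sqrt{70}\right)^{2}}{36} \approx 3967.1 + 175.7 i$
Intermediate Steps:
$d = \frac{i \sqrt{70}}{6}$ ($d = \frac{\sqrt{3 - 73}}{6} = \frac{\sqrt{-70}}{6} = \frac{i \sqrt{70}}{6} \approx 1.3944 i$)
$\left(d + 63\right)^{2} = \left(\frac{i \sqrt{70}}{6} + 63\right)^{2} = \left(63 + \frac{i \sqrt{70}}{6}\right)^{2}$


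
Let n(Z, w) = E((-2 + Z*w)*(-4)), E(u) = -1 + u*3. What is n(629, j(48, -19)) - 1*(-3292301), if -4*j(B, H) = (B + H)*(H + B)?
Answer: 4879291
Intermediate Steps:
j(B, H) = -(B + H)²/4 (j(B, H) = -(B + H)*(H + B)/4 = -(B + H)*(B + H)/4 = -(B + H)²/4)
E(u) = -1 + 3*u
n(Z, w) = 23 - 12*Z*w (n(Z, w) = -1 + 3*((-2 + Z*w)*(-4)) = -1 + 3*(8 - 4*Z*w) = -1 + (24 - 12*Z*w) = 23 - 12*Z*w)
n(629, j(48, -19)) - 1*(-3292301) = (23 - 12*629*(-(48 - 19)²/4)) - 1*(-3292301) = (23 - 12*629*(-¼*29²)) + 3292301 = (23 - 12*629*(-¼*841)) + 3292301 = (23 - 12*629*(-841/4)) + 3292301 = (23 + 1586967) + 3292301 = 1586990 + 3292301 = 4879291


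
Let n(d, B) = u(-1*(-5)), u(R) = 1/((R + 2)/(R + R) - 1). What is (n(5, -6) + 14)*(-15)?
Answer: -160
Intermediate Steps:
u(R) = 1/(-1 + (2 + R)/(2*R)) (u(R) = 1/((2 + R)/((2*R)) - 1) = 1/((2 + R)*(1/(2*R)) - 1) = 1/((2 + R)/(2*R) - 1) = 1/(-1 + (2 + R)/(2*R)))
n(d, B) = -10/3 (n(d, B) = -2*(-1*(-5))/(-2 - 1*(-5)) = -2*5/(-2 + 5) = -2*5/3 = -2*5*1/3 = -10/3)
(n(5, -6) + 14)*(-15) = (-10/3 + 14)*(-15) = (32/3)*(-15) = -160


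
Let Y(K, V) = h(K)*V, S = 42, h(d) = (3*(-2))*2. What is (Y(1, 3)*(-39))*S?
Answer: 58968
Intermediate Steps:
h(d) = -12 (h(d) = -6*2 = -12)
Y(K, V) = -12*V
(Y(1, 3)*(-39))*S = (-12*3*(-39))*42 = -36*(-39)*42 = 1404*42 = 58968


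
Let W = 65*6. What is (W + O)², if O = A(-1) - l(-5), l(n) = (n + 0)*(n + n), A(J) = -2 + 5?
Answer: 117649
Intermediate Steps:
A(J) = 3
l(n) = 2*n² (l(n) = n*(2*n) = 2*n²)
W = 390
O = -47 (O = 3 - 2*(-5)² = 3 - 2*25 = 3 - 1*50 = 3 - 50 = -47)
(W + O)² = (390 - 47)² = 343² = 117649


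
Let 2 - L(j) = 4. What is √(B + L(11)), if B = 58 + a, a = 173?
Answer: √229 ≈ 15.133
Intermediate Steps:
L(j) = -2 (L(j) = 2 - 1*4 = 2 - 4 = -2)
B = 231 (B = 58 + 173 = 231)
√(B + L(11)) = √(231 - 2) = √229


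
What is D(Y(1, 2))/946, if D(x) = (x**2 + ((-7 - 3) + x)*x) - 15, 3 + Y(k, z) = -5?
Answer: 193/946 ≈ 0.20402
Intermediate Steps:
Y(k, z) = -8 (Y(k, z) = -3 - 5 = -8)
D(x) = -15 + x**2 + x*(-10 + x) (D(x) = (x**2 + (-10 + x)*x) - 15 = (x**2 + x*(-10 + x)) - 15 = -15 + x**2 + x*(-10 + x))
D(Y(1, 2))/946 = (-15 - 10*(-8) + 2*(-8)**2)/946 = (-15 + 80 + 2*64)*(1/946) = (-15 + 80 + 128)*(1/946) = 193*(1/946) = 193/946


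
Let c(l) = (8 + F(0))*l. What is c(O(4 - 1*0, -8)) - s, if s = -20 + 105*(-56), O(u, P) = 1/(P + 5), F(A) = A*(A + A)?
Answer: 17692/3 ≈ 5897.3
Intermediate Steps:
F(A) = 2*A² (F(A) = A*(2*A) = 2*A²)
O(u, P) = 1/(5 + P)
s = -5900 (s = -20 - 5880 = -5900)
c(l) = 8*l (c(l) = (8 + 2*0²)*l = (8 + 2*0)*l = (8 + 0)*l = 8*l)
c(O(4 - 1*0, -8)) - s = 8/(5 - 8) - 1*(-5900) = 8/(-3) + 5900 = 8*(-⅓) + 5900 = -8/3 + 5900 = 17692/3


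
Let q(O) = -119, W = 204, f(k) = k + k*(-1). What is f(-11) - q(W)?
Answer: 119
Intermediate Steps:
f(k) = 0 (f(k) = k - k = 0)
f(-11) - q(W) = 0 - 1*(-119) = 0 + 119 = 119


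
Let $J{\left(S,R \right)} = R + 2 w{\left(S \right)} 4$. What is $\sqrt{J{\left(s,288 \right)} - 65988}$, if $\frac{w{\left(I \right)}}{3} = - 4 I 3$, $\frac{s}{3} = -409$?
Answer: $6 \sqrt{7991} \approx 536.35$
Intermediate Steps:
$s = -1227$ ($s = 3 \left(-409\right) = -1227$)
$w{\left(I \right)} = - 36 I$ ($w{\left(I \right)} = 3 - 4 I 3 = 3 \left(- 12 I\right) = - 36 I$)
$J{\left(S,R \right)} = R - 288 S$ ($J{\left(S,R \right)} = R + 2 \left(- 36 S\right) 4 = R + - 72 S 4 = R - 288 S$)
$\sqrt{J{\left(s,288 \right)} - 65988} = \sqrt{\left(288 - -353376\right) - 65988} = \sqrt{\left(288 + 353376\right) - 65988} = \sqrt{353664 - 65988} = \sqrt{287676} = 6 \sqrt{7991}$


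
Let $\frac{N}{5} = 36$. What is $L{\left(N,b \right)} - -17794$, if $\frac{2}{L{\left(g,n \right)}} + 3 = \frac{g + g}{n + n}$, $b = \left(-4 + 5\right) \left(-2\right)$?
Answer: $\frac{1654840}{93} \approx 17794.0$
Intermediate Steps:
$N = 180$ ($N = 5 \cdot 36 = 180$)
$b = -2$ ($b = 1 \left(-2\right) = -2$)
$L{\left(g,n \right)} = \frac{2}{-3 + \frac{g}{n}}$ ($L{\left(g,n \right)} = \frac{2}{-3 + \frac{g + g}{n + n}} = \frac{2}{-3 + \frac{2 g}{2 n}} = \frac{2}{-3 + 2 g \frac{1}{2 n}} = \frac{2}{-3 + \frac{g}{n}}$)
$L{\left(N,b \right)} - -17794 = 2 \left(-2\right) \frac{1}{180 - -6} - -17794 = 2 \left(-2\right) \frac{1}{180 + 6} + 17794 = 2 \left(-2\right) \frac{1}{186} + 17794 = - \frac{2}{93} + 17794 = \frac{1654840}{93}$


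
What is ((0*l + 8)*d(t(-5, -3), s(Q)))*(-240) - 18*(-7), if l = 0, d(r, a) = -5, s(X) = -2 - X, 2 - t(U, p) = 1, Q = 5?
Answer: 9726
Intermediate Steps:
t(U, p) = 1 (t(U, p) = 2 - 1*1 = 2 - 1 = 1)
((0*l + 8)*d(t(-5, -3), s(Q)))*(-240) - 18*(-7) = ((0*0 + 8)*(-5))*(-240) - 18*(-7) = ((0 + 8)*(-5))*(-240) + 126 = (8*(-5))*(-240) + 126 = -40*(-240) + 126 = 9600 + 126 = 9726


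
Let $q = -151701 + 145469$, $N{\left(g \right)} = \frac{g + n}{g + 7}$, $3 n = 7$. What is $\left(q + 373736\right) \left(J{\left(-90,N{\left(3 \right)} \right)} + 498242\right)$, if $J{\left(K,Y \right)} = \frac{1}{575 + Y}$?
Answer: $\frac{1580753481660304}{8633} \approx 1.8311 \cdot 10^{11}$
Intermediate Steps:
$n = \frac{7}{3}$ ($n = \frac{1}{3} \cdot 7 = \frac{7}{3} \approx 2.3333$)
$N{\left(g \right)} = \frac{\frac{7}{3} + g}{7 + g}$ ($N{\left(g \right)} = \frac{g + \frac{7}{3}}{g + 7} = \frac{\frac{7}{3} + g}{7 + g}$)
$q = -6232$
$\left(q + 373736\right) \left(J{\left(-90,N{\left(3 \right)} \right)} + 498242\right) = \left(-6232 + 373736\right) \left(\frac{1}{575 + \frac{\frac{7}{3} + 3}{7 + 3}} + 498242\right) = 367504 \left(\frac{1}{575 + \frac{1}{10} \cdot \frac{16}{3}} + 498242\right) = 367504 \left(\frac{1}{575 + \frac{8}{15}} + 498242\right) = 367504 \left(\frac{1}{\frac{8633}{15}} + 498242\right) = 367504 \left(\frac{15}{8633} + 498242\right) = 367504 \cdot \frac{4301323201}{8633} = \frac{1580753481660304}{8633}$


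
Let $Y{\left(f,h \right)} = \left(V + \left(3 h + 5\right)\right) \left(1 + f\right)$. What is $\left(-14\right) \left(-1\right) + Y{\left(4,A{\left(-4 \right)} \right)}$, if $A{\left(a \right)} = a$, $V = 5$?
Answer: $4$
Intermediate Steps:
$Y{\left(f,h \right)} = \left(1 + f\right) \left(10 + 3 h\right)$ ($Y{\left(f,h \right)} = \left(5 + \left(3 h + 5\right)\right) \left(1 + f\right) = \left(5 + \left(5 + 3 h\right)\right) \left(1 + f\right) = \left(10 + 3 h\right) \left(1 + f\right) = \left(1 + f\right) \left(10 + 3 h\right)$)
$\left(-14\right) \left(-1\right) + Y{\left(4,A{\left(-4 \right)} \right)} = \left(-14\right) \left(-1\right) + \left(10 + 3 \left(-4\right) + 10 \cdot 4 + 3 \cdot 4 \left(-4\right)\right) = 14 + \left(10 - 12 + 40 - 48\right) = 14 - 10 = 4$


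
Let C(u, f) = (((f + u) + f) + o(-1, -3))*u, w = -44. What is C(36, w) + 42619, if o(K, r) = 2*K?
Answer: 40675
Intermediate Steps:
C(u, f) = u*(-2 + u + 2*f) (C(u, f) = (((f + u) + f) + 2*(-1))*u = ((u + 2*f) - 2)*u = (-2 + u + 2*f)*u = u*(-2 + u + 2*f))
C(36, w) + 42619 = 36*(-2 + 36 + 2*(-44)) + 42619 = 36*(-2 + 36 - 88) + 42619 = 36*(-54) + 42619 = -1944 + 42619 = 40675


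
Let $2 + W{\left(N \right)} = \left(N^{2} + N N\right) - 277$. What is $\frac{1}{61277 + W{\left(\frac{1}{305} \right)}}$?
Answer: $\frac{93025}{5674338952} \approx 1.6394 \cdot 10^{-5}$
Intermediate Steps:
$W{\left(N \right)} = -279 + 2 N^{2}$ ($W{\left(N \right)} = -2 - \left(277 - N^{2} - N N\right) = -2 + \left(\left(N^{2} + N^{2}\right) - 277\right) = -2 + \left(2 N^{2} - 277\right) = -2 + \left(-277 + 2 N^{2}\right) = -279 + 2 N^{2}$)
$\frac{1}{61277 + W{\left(\frac{1}{305} \right)}} = \frac{1}{61277 - \left(279 - 2 \left(\frac{1}{305}\right)^{2}\right)} = \frac{1}{61277 - \left(279 - \frac{2}{93025}\right)} = \frac{1}{61277 + \left(-279 + 2 \cdot \frac{1}{93025}\right)} = \frac{1}{61277 + \left(-279 + \frac{2}{93025}\right)} = \frac{1}{61277 - \frac{25953973}{93025}} = \frac{1}{\frac{5674338952}{93025}} = \frac{93025}{5674338952}$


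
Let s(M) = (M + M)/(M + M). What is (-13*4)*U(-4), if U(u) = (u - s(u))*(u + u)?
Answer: -2080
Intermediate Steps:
s(M) = 1 (s(M) = (2*M)/((2*M)) = (2*M)*(1/(2*M)) = 1)
U(u) = 2*u*(-1 + u) (U(u) = (u - 1*1)*(u + u) = (u - 1)*(2*u) = (-1 + u)*(2*u) = 2*u*(-1 + u))
(-13*4)*U(-4) = (-13*4)*(2*(-4)*(-1 - 4)) = -104*(-4)*(-5) = -52*40 = -2080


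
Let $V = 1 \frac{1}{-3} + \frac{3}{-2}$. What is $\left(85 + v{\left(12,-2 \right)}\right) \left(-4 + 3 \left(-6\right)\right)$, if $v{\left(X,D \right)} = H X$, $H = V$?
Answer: $-1386$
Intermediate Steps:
$V = - \frac{11}{6}$ ($V = 1 \left(- \frac{1}{3}\right) + 3 \left(- \frac{1}{2}\right) = - \frac{1}{3} - \frac{3}{2} = - \frac{11}{6} \approx -1.8333$)
$H = - \frac{11}{6} \approx -1.8333$
$v{\left(X,D \right)} = - \frac{11 X}{6}$
$\left(85 + v{\left(12,-2 \right)}\right) \left(-4 + 3 \left(-6\right)\right) = \left(85 - 22\right) \left(-4 + 3 \left(-6\right)\right) = \left(85 - 22\right) \left(-4 - 18\right) = 63 \left(-22\right) = -1386$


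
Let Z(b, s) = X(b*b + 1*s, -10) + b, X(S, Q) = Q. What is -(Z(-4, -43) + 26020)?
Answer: -26006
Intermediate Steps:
Z(b, s) = -10 + b
-(Z(-4, -43) + 26020) = -((-10 - 4) + 26020) = -(-14 + 26020) = -1*26006 = -26006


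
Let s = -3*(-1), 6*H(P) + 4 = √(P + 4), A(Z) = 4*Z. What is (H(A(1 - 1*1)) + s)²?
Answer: 64/9 ≈ 7.1111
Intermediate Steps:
H(P) = -⅔ + √(4 + P)/6 (H(P) = -⅔ + √(P + 4)/6 = -⅔ + √(4 + P)/6)
s = 3
(H(A(1 - 1*1)) + s)² = ((-⅔ + √(4 + 4*(1 - 1*1))/6) + 3)² = ((-⅔ + √(4 + 4*(1 - 1))/6) + 3)² = ((-⅔ + √(4 + 4*0)/6) + 3)² = ((-⅔ + √(4 + 0)/6) + 3)² = ((-⅔ + √4/6) + 3)² = ((-⅔ + (⅙)*2) + 3)² = ((-⅔ + ⅓) + 3)² = (-⅓ + 3)² = (8/3)² = 64/9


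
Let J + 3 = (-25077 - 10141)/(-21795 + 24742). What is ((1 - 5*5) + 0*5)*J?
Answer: 1057416/2947 ≈ 358.81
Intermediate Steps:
J = -44059/2947 (J = -3 + (-25077 - 10141)/(-21795 + 24742) = -3 - 35218/2947 = -44059/2947 ≈ -14.950)
((1 - 5*5) + 0*5)*J = ((1 - 5*5) + 0*5)*(-44059/2947) = ((1 - 25) + 0)*(-44059/2947) = (-24 + 0)*(-44059/2947) = -24*(-44059/2947) = 1057416/2947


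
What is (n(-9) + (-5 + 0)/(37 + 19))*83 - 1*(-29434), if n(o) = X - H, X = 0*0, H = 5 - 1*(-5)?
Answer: 1601409/56 ≈ 28597.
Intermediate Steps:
H = 10 (H = 5 + 5 = 10)
X = 0
n(o) = -10 (n(o) = 0 - 1*10 = 0 - 10 = -10)
(n(-9) + (-5 + 0)/(37 + 19))*83 - 1*(-29434) = (-10 + (-5 + 0)/(37 + 19))*83 - 1*(-29434) = (-10 - 5/56)*83 + 29434 = -565/56*83 + 29434 = -46895/56 + 29434 = 1601409/56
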